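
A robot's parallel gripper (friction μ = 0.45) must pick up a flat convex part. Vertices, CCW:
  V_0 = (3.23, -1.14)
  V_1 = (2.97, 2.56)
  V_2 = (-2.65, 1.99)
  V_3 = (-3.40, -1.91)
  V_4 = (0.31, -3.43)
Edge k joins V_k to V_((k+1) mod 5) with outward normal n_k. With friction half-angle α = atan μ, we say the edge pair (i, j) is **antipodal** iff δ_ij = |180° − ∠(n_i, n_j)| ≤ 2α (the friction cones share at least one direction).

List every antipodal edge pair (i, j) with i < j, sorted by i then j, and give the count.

count = 4; pairs: (0,2), (1,3), (1,4), (2,4)

α = atan 0.45 = 24.23°;  2α = 48.46°
n_0 = (+0.9975, +0.0701)
n_1 = (-0.1009, +0.9949)
n_2 = (-0.9820, +0.1888)
n_3 = (-0.3791, -0.9253)
n_4 = (+0.6171, -0.7869)
  (0,1): δ = 88.23°  ·
  (0,2): δ = 14.91°  ✓
  (0,3): δ = 63.70°  ·
  (0,4): δ = 124.09°  ·
  (1,2): δ = 106.68°  ·
  (1,3): δ = 28.07°  ✓
  (1,4): δ = 32.31°  ✓
  (2,3): δ = 101.39°  ·
  (2,4): δ = 41.01°  ✓
  (3,4): δ = 119.62°  ·
antipodal pairs: 4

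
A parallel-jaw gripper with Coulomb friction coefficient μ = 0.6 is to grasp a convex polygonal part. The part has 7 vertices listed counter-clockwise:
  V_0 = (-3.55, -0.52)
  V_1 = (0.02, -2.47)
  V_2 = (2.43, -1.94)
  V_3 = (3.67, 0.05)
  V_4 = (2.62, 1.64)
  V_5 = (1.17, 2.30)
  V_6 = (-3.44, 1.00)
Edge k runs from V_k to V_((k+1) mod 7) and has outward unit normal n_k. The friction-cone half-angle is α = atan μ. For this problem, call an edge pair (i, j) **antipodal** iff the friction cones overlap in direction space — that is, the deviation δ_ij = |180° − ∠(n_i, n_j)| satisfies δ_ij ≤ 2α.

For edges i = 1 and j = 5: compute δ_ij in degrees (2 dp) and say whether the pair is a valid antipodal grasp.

α = atan 0.6 = 30.96°;  2α = 61.93°
edge 1: e_1 = (+2.41, +0.53);  n_1 = (+0.2148, -0.9767)
edge 5: e_5 = (-4.61, -1.30);  n_5 = (-0.2714, +0.9625)
∠(n_1, n_5) = 176.65°
δ = |180° − 176.65°| = 3.35°
3.35° ≤ 2α = 61.93°  →  valid

δ = 3.35°, valid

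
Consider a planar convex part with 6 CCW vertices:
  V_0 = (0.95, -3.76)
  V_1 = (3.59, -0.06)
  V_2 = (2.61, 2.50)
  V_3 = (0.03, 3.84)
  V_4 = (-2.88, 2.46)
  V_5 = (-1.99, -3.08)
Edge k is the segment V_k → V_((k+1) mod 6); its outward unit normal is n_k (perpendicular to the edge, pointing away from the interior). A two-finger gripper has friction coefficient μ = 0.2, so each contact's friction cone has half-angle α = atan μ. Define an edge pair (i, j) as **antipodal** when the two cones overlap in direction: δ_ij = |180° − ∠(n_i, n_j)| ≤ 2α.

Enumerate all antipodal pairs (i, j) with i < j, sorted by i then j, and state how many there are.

α = atan 0.2 = 11.31°;  2α = 22.62°
n_0 = (+0.8140, -0.5808)
n_1 = (+0.9339, +0.3575)
n_2 = (+0.4609, +0.8874)
n_3 = (-0.4285, +0.9035)
n_4 = (-0.9873, -0.1586)
n_5 = (-0.2253, -0.9743)
  (0,1): δ = 123.54°  ·
  (0,2): δ = 81.94°  ·
  (0,3): δ = 29.12°  ·
  (0,4): δ = 44.63°  ·
  (0,5): δ = 112.49°  ·
  (1,2): δ = 138.39°  ·
  (1,3): δ = 85.58°  ·
  (1,4): δ = 11.82°  ✓
  (1,5): δ = 56.03°  ·
  (2,3): δ = 127.18°  ·
  (2,4): δ = 53.43°  ·
  (2,5): δ = 14.42°  ✓
  (3,4): δ = 106.24°  ·
  (3,5): δ = 38.39°  ·
  (4,5): δ = 112.15°  ·
antipodal pairs: 2

count = 2; pairs: (1,4), (2,5)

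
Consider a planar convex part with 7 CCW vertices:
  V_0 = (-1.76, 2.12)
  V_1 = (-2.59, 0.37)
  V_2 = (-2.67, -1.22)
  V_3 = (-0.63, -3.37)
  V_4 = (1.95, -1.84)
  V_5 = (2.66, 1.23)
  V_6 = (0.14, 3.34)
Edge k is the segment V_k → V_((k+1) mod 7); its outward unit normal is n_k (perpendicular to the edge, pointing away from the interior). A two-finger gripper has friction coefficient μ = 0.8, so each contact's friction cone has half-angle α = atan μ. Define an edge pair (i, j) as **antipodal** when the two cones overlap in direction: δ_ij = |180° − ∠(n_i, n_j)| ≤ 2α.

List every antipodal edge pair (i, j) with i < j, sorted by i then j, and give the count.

α = atan 0.8 = 38.66°;  2α = 77.32°
n_0 = (-0.9035, +0.4285)
n_1 = (-0.9987, +0.0503)
n_2 = (-0.7254, -0.6883)
n_3 = (+0.5101, -0.8601)
n_4 = (+0.9743, -0.2253)
n_5 = (+0.6420, +0.7667)
n_6 = (-0.5403, +0.8415)
  (0,1): δ = 157.51°  ·
  (0,2): δ = 111.13°  ·
  (0,3): δ = 33.96°  ✓
  (0,4): δ = 12.35°  ✓
  (0,5): δ = 75.43°  ✓
  (0,6): δ = 148.08°  ·
  (1,2): δ = 133.62°  ·
  (1,3): δ = 56.45°  ✓
  (1,4): δ = 10.14°  ✓
  (1,5): δ = 52.94°  ✓
  (1,6): δ = 125.59°  ·
  (2,3): δ = 102.83°  ·
  (2,4): δ = 56.52°  ✓
  (2,5): δ = 6.56°  ✓
  (2,6): δ = 79.21°  ·
  (3,4): δ = 133.69°  ·
  (3,5): δ = 70.61°  ✓
  (3,6): δ = 2.04°  ✓
  (4,5): δ = 116.92°  ·
  (4,6): δ = 44.27°  ✓
  (5,6): δ = 107.36°  ·
antipodal pairs: 11

count = 11; pairs: (0,3), (0,4), (0,5), (1,3), (1,4), (1,5), (2,4), (2,5), (3,5), (3,6), (4,6)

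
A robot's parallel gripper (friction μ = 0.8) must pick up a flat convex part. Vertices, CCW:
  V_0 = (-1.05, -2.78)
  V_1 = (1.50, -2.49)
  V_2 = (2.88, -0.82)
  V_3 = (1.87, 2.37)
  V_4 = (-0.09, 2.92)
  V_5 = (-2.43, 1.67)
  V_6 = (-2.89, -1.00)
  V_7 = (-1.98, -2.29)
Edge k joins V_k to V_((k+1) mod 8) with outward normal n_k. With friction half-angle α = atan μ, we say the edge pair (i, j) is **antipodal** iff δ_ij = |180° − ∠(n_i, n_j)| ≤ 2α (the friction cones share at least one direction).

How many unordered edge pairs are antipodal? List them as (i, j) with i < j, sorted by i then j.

α = atan 0.8 = 38.66°;  2α = 77.32°
n_0 = (+0.1130, -0.9936)
n_1 = (+0.7709, -0.6370)
n_2 = (+0.9534, +0.3018)
n_3 = (+0.2702, +0.9628)
n_4 = (-0.4712, +0.8820)
n_5 = (-0.9855, +0.1698)
n_6 = (-0.8171, -0.5764)
n_7 = (-0.4661, -0.8847)
  (0,1): δ = 136.06°  ·
  (0,2): δ = 78.92°  ·
  (0,3): δ = 22.16°  ✓
  (0,4): δ = 21.62°  ✓
  (0,5): δ = 73.74°  ✓
  (0,6): δ = 118.71°  ·
  (0,7): δ = 145.73°  ·
  (1,2): δ = 122.86°  ·
  (1,3): δ = 66.11°  ✓
  (1,4): δ = 22.32°  ✓
  (1,5): δ = 29.79°  ✓
  (1,6): δ = 74.77°  ✓
  (1,7): δ = 101.78°  ·
  (2,3): δ = 123.24°  ·
  (2,4): δ = 79.46°  ·
  (2,5): δ = 27.34°  ✓
  (2,6): δ = 17.63°  ✓
  (2,7): δ = 44.65°  ✓
  (3,4): δ = 136.21°  ·
  (3,5): δ = 84.10°  ·
  (3,6): δ = 39.13°  ✓
  (3,7): δ = 12.11°  ✓
  (4,5): δ = 127.89°  ·
  (4,6): δ = 82.91°  ·
  (4,7): δ = 55.89°  ✓
  (5,6): δ = 135.02°  ·
  (5,7): δ = 108.01°  ·
  (6,7): δ = 152.98°  ·
antipodal pairs: 13

count = 13; pairs: (0,3), (0,4), (0,5), (1,3), (1,4), (1,5), (1,6), (2,5), (2,6), (2,7), (3,6), (3,7), (4,7)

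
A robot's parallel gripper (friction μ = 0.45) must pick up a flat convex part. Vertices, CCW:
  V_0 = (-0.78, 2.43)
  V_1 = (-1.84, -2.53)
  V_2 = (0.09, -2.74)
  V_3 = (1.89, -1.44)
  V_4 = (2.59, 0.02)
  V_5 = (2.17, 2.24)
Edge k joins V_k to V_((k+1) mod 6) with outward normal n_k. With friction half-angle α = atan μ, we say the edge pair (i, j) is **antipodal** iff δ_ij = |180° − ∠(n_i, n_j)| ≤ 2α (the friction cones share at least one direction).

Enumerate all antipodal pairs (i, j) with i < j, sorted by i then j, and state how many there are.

α = atan 0.45 = 24.23°;  2α = 48.46°
n_0 = (-0.9779, +0.2090)
n_1 = (-0.1082, -0.9941)
n_2 = (+0.5855, -0.8107)
n_3 = (+0.9017, -0.4323)
n_4 = (+0.9826, +0.1859)
n_5 = (+0.0643, +0.9979)
  (0,1): δ = 84.15°  ·
  (0,2): δ = 42.10°  ✓
  (0,3): δ = 13.55°  ✓
  (0,4): δ = 22.78°  ✓
  (0,5): δ = 98.38°  ·
  (1,2): δ = 137.95°  ·
  (1,3): δ = 109.41°  ·
  (1,4): δ = 73.08°  ·
  (1,5): δ = 2.52°  ✓
  (2,3): δ = 151.45°  ·
  (2,4): δ = 115.12°  ·
  (2,5): δ = 39.52°  ✓
  (3,4): δ = 143.67°  ·
  (3,5): δ = 68.07°  ·
  (4,5): δ = 104.40°  ·
antipodal pairs: 5

count = 5; pairs: (0,2), (0,3), (0,4), (1,5), (2,5)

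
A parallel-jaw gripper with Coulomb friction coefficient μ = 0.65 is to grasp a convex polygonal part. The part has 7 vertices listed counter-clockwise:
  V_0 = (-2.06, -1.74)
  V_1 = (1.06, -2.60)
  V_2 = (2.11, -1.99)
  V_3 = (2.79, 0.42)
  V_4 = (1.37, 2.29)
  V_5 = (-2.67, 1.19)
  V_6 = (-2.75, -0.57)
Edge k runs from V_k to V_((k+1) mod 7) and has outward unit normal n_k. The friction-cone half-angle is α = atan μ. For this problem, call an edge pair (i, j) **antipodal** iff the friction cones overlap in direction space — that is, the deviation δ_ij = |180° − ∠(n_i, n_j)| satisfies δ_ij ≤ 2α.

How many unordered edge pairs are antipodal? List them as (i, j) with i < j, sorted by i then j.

α = atan 0.65 = 33.02°;  2α = 66.05°
n_0 = (-0.2657, -0.9640)
n_1 = (+0.5023, -0.8647)
n_2 = (+0.9624, -0.2716)
n_3 = (+0.7964, +0.6048)
n_4 = (-0.2627, +0.9649)
n_5 = (-0.9990, +0.0454)
n_6 = (-0.8614, -0.5080)
  (0,1): δ = 134.44°  ·
  (0,2): δ = 90.35°  ·
  (0,3): δ = 37.38°  ✓
  (0,4): δ = 30.64°  ✓
  (0,5): δ = 102.81°  ·
  (0,6): δ = 135.94°  ·
  (1,2): δ = 135.91°  ·
  (1,3): δ = 82.94°  ·
  (1,4): δ = 14.92°  ✓
  (1,5): δ = 57.24°  ✓
  (1,6): δ = 90.38°  ·
  (2,3): δ = 127.03°  ·
  (2,4): δ = 59.01°  ✓
  (2,5): δ = 13.15°  ✓
  (2,6): δ = 46.29°  ✓
  (3,4): δ = 111.98°  ·
  (3,5): δ = 39.81°  ✓
  (3,6): δ = 6.68°  ✓
  (4,5): δ = 107.83°  ·
  (4,6): δ = 74.70°  ·
  (5,6): δ = 146.87°  ·
antipodal pairs: 9

count = 9; pairs: (0,3), (0,4), (1,4), (1,5), (2,4), (2,5), (2,6), (3,5), (3,6)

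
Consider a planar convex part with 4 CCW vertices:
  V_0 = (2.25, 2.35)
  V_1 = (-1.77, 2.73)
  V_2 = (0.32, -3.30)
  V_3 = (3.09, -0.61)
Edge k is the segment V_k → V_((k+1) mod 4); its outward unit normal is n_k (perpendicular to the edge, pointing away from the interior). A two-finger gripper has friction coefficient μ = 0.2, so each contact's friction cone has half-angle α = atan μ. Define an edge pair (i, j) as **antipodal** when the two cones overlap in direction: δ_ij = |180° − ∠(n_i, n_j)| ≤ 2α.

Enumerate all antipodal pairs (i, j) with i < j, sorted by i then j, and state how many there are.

count = 1; pairs: (1,3)

α = atan 0.2 = 11.31°;  2α = 22.62°
n_0 = (+0.0941, +0.9956)
n_1 = (-0.9449, -0.3275)
n_2 = (+0.6967, -0.7174)
n_3 = (+0.9620, +0.2730)
  (0,1): δ = 65.48°  ·
  (0,2): δ = 49.56°  ·
  (0,3): δ = 111.24°  ·
  (1,2): δ = 64.96°  ·
  (1,3): δ = 3.27°  ✓
  (2,3): δ = 118.32°  ·
antipodal pairs: 1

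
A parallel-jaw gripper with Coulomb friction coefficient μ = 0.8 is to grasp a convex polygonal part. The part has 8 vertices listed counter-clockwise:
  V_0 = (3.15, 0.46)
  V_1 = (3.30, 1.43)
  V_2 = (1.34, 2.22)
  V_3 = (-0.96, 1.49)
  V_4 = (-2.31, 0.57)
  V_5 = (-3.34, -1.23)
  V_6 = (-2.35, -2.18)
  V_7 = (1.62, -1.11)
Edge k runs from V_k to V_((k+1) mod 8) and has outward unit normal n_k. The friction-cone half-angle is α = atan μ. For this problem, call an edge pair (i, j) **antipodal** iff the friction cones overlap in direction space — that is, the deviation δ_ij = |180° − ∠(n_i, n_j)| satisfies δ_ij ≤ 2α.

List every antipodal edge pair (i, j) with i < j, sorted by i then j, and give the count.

α = atan 0.8 = 38.66°;  2α = 77.32°
n_0 = (+0.9883, -0.1528)
n_1 = (+0.3738, +0.9275)
n_2 = (-0.3025, +0.9531)
n_3 = (-0.5631, +0.8264)
n_4 = (-0.8679, +0.4967)
n_5 = (-0.6924, -0.7215)
n_6 = (+0.2602, -0.9655)
n_7 = (+0.7162, -0.6979)
  (0,1): δ = 103.16°  ·
  (0,2): δ = 63.60°  ✓
  (0,3): δ = 46.94°  ✓
  (0,4): δ = 20.99°  ✓
  (0,5): δ = 54.97°  ✓
  (0,6): δ = 113.87°  ·
  (0,7): δ = 144.53°  ·
  (1,2): δ = 140.44°  ·
  (1,3): δ = 123.77°  ·
  (1,4): δ = 97.83°  ·
  (1,5): δ = 21.87°  ✓
  (1,6): δ = 37.04°  ✓
  (1,7): δ = 67.69°  ✓
  (2,3): δ = 163.34°  ·
  (2,4): δ = 137.39°  ·
  (2,5): δ = 61.43°  ✓
  (2,6): δ = 2.52°  ✓
  (2,7): δ = 28.13°  ✓
  (3,4): δ = 154.05°  ·
  (3,5): δ = 78.09°  ·
  (3,6): δ = 19.19°  ✓
  (3,7): δ = 11.47°  ✓
  (4,5): δ = 104.04°  ·
  (4,6): δ = 45.14°  ✓
  (4,7): δ = 14.48°  ✓
  (5,6): δ = 121.10°  ·
  (5,7): δ = 90.44°  ·
  (6,7): δ = 149.34°  ·
antipodal pairs: 14

count = 14; pairs: (0,2), (0,3), (0,4), (0,5), (1,5), (1,6), (1,7), (2,5), (2,6), (2,7), (3,6), (3,7), (4,6), (4,7)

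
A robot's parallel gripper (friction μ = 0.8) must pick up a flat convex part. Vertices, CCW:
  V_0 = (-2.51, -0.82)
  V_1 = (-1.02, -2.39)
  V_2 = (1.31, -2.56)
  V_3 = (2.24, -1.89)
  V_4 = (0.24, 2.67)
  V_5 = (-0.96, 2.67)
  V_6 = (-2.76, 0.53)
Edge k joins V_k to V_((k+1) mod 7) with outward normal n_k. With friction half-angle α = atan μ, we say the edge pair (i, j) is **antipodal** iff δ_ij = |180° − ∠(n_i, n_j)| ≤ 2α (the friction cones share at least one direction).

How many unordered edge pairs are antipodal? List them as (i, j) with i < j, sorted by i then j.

count = 10; pairs: (0,3), (0,4), (1,3), (1,4), (1,5), (2,4), (2,5), (2,6), (3,5), (3,6)

α = atan 0.8 = 38.66°;  2α = 77.32°
n_0 = (-0.7253, -0.6884)
n_1 = (-0.0728, -0.9973)
n_2 = (+0.5845, -0.8114)
n_3 = (+0.9158, +0.4017)
n_4 = (+0.0000, +1.0000)
n_5 = (-0.7653, +0.6437)
n_6 = (-0.9833, -0.1821)
  (0,1): δ = 137.68°  ·
  (0,2): δ = 97.73°  ·
  (0,3): δ = 19.82°  ✓
  (0,4): δ = 46.50°  ✓
  (0,5): δ = 96.43°  ·
  (0,6): δ = 146.99°  ·
  (1,2): δ = 140.06°  ·
  (1,3): δ = 62.14°  ✓
  (1,4): δ = 4.17°  ✓
  (1,5): δ = 54.11°  ✓
  (1,6): δ = 104.66°  ·
  (2,3): δ = 102.09°  ·
  (2,4): δ = 35.77°  ✓
  (2,5): δ = 14.16°  ✓
  (2,6): δ = 64.72°  ✓
  (3,4): δ = 113.68°  ·
  (3,5): δ = 63.75°  ✓
  (3,6): δ = 13.19°  ✓
  (4,5): δ = 130.07°  ·
  (4,6): δ = 79.51°  ·
  (5,6): δ = 129.44°  ·
antipodal pairs: 10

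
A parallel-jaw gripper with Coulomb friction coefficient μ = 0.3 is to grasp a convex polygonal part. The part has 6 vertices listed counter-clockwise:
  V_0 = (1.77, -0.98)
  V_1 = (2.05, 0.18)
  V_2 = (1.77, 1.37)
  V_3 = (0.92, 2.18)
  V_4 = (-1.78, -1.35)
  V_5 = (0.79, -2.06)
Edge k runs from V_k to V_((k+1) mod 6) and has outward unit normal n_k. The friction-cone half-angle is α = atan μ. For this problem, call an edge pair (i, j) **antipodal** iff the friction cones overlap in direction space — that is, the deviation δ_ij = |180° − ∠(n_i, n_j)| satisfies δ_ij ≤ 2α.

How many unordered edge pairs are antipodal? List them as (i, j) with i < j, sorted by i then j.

count = 3; pairs: (0,3), (2,4), (3,5)

α = atan 0.3 = 16.70°;  2α = 33.40°
n_0 = (+0.9721, -0.2346)
n_1 = (+0.9734, +0.2290)
n_2 = (+0.6899, +0.7239)
n_3 = (-0.7943, +0.6075)
n_4 = (-0.2663, -0.9639)
n_5 = (+0.7406, -0.6720)
  (0,1): δ = 153.19°  ·
  (0,2): δ = 120.05°  ·
  (0,3): δ = 23.84°  ✓
  (0,4): δ = 88.13°  ·
  (0,5): δ = 151.35°  ·
  (1,2): δ = 146.86°  ·
  (1,3): δ = 50.65°  ·
  (1,4): δ = 61.32°  ·
  (1,5): δ = 124.54°  ·
  (2,3): δ = 83.79°  ·
  (2,4): δ = 28.18°  ✓
  (2,5): δ = 91.40°  ·
  (3,4): δ = 68.03°  ·
  (3,5): δ = 4.81°  ✓
  (4,5): δ = 116.78°  ·
antipodal pairs: 3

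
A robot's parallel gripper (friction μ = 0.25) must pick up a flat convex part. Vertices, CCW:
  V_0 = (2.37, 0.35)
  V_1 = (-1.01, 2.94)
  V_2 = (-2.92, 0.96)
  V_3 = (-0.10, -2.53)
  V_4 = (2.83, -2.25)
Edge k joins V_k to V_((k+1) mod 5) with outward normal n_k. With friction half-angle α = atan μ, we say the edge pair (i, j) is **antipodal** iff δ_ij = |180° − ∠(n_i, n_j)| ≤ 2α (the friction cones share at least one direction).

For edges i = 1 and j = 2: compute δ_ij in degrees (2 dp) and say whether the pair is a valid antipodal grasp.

δ = 97.09°, invalid

α = atan 0.25 = 14.04°;  2α = 28.07°
edge 1: e_1 = (-1.91, -1.98);  n_1 = (-0.7197, +0.6943)
edge 2: e_2 = (+2.82, -3.49);  n_2 = (-0.7778, -0.6285)
∠(n_1, n_2) = 82.91°
δ = |180° − 82.91°| = 97.09°
97.09° > 2α = 28.07°  →  invalid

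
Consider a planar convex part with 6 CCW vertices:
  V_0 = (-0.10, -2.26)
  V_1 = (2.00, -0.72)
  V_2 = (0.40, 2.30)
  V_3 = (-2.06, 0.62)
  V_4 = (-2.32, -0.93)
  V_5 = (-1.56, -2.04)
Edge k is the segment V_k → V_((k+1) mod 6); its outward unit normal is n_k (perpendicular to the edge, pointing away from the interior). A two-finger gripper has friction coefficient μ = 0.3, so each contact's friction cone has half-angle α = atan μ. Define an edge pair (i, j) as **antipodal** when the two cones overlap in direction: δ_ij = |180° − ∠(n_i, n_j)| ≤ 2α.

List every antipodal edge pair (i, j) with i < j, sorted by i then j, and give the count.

count = 2; pairs: (0,2), (1,4)

α = atan 0.3 = 16.70°;  2α = 33.40°
n_0 = (+0.5914, -0.8064)
n_1 = (+0.8836, +0.4682)
n_2 = (-0.5640, +0.8258)
n_3 = (-0.9862, +0.1654)
n_4 = (-0.8251, -0.5650)
n_5 = (-0.1490, -0.9888)
  (0,1): δ = 98.34°  ·
  (0,2): δ = 1.92°  ✓
  (0,3): δ = 44.22°  ·
  (0,4): δ = 88.15°  ·
  (0,5): δ = 135.18°  ·
  (1,2): δ = 83.58°  ·
  (1,3): δ = 37.44°  ·
  (1,4): δ = 6.48°  ✓
  (1,5): δ = 53.52°  ·
  (2,3): δ = 133.85°  ·
  (2,4): δ = 89.93°  ·
  (2,5): δ = 42.90°  ·
  (3,4): δ = 136.08°  ·
  (3,5): δ = 89.05°  ·
  (4,5): δ = 132.97°  ·
antipodal pairs: 2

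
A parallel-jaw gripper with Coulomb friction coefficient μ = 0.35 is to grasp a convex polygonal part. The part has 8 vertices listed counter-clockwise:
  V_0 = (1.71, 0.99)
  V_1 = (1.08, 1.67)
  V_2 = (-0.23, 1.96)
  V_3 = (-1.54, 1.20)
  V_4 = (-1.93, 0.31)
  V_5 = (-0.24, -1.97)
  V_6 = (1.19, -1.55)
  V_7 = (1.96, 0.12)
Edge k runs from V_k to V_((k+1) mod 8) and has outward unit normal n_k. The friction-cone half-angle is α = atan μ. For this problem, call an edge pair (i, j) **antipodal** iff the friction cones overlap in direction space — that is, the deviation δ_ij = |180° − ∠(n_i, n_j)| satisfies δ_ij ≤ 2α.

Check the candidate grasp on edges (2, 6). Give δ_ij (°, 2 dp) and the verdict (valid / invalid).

δ = 35.13°, valid

α = atan 0.35 = 19.29°;  2α = 38.58°
edge 2: e_2 = (-1.31, -0.76);  n_2 = (-0.5018, +0.8650)
edge 6: e_6 = (+0.77, +1.67);  n_6 = (+0.9081, -0.4187)
∠(n_2, n_6) = 144.87°
δ = |180° − 144.87°| = 35.13°
35.13° ≤ 2α = 38.58°  →  valid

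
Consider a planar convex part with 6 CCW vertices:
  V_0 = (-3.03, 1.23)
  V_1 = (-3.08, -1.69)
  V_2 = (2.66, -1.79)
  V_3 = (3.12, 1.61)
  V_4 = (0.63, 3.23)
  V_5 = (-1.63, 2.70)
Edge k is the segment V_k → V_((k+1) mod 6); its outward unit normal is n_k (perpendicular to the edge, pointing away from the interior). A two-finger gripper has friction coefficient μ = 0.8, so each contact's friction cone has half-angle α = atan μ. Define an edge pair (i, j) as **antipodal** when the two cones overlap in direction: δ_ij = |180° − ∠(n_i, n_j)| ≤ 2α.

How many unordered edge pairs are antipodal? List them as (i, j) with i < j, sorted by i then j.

count = 7; pairs: (0,2), (0,3), (1,3), (1,4), (1,5), (2,4), (2,5)

α = atan 0.8 = 38.66°;  2α = 77.32°
n_0 = (-0.9999, +0.0171)
n_1 = (-0.0174, -0.9998)
n_2 = (+0.9910, -0.1341)
n_3 = (+0.5453, +0.8382)
n_4 = (-0.2283, +0.9736)
n_5 = (-0.7241, +0.6897)
  (0,1): δ = 90.02°  ·
  (0,2): δ = 6.72°  ✓
  (0,3): δ = 57.93°  ✓
  (0,4): δ = 104.18°  ·
  (0,5): δ = 137.38°  ·
  (1,2): δ = 96.71°  ·
  (1,3): δ = 32.05°  ✓
  (1,4): δ = 14.20°  ✓
  (1,5): δ = 47.40°  ✓
  (2,3): δ = 115.34°  ·
  (2,4): δ = 69.10°  ✓
  (2,5): δ = 35.90°  ✓
  (3,4): δ = 133.75°  ·
  (3,5): δ = 100.55°  ·
  (4,5): δ = 146.80°  ·
antipodal pairs: 7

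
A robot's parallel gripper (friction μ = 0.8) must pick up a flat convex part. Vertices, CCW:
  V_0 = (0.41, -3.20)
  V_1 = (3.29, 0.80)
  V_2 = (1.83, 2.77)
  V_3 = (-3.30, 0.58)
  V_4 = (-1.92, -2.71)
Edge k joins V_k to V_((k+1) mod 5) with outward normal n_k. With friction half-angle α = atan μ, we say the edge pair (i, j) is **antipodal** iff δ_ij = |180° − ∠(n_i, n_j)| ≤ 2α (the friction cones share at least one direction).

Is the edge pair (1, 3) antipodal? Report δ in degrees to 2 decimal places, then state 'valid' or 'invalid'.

α = atan 0.8 = 38.66°;  2α = 77.32°
edge 1: e_1 = (-1.46, +1.97);  n_1 = (+0.8034, +0.5954)
edge 3: e_3 = (+1.38, -3.29);  n_3 = (-0.9222, -0.3868)
∠(n_1, n_3) = 166.21°
δ = |180° − 166.21°| = 13.79°
13.79° ≤ 2α = 77.32°  →  valid

δ = 13.79°, valid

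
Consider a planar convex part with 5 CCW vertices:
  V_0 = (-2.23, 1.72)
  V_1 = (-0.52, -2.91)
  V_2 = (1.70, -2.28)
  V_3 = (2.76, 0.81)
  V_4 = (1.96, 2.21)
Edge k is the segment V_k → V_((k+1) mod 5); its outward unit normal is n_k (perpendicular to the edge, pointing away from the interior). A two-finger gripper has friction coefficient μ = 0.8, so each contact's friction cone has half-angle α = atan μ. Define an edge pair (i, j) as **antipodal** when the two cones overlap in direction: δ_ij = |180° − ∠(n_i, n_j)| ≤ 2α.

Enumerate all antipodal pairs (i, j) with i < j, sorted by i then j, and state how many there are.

count = 6; pairs: (0,2), (0,3), (0,4), (1,3), (1,4), (2,4)

α = atan 0.8 = 38.66°;  2α = 77.32°
n_0 = (-0.9381, -0.3465)
n_1 = (+0.2730, -0.9620)
n_2 = (+0.9459, -0.3245)
n_3 = (+0.8682, +0.4961)
n_4 = (-0.1162, +0.9932)
  (0,1): δ = 94.43°  ·
  (0,2): δ = 39.20°  ✓
  (0,3): δ = 9.47°  ✓
  (0,4): δ = 76.40°  ✓
  (1,2): δ = 124.78°  ·
  (1,3): δ = 76.10°  ✓
  (1,4): δ = 9.17°  ✓
  (2,3): δ = 131.32°  ·
  (2,4): δ = 64.40°  ✓
  (3,4): δ = 113.07°  ·
antipodal pairs: 6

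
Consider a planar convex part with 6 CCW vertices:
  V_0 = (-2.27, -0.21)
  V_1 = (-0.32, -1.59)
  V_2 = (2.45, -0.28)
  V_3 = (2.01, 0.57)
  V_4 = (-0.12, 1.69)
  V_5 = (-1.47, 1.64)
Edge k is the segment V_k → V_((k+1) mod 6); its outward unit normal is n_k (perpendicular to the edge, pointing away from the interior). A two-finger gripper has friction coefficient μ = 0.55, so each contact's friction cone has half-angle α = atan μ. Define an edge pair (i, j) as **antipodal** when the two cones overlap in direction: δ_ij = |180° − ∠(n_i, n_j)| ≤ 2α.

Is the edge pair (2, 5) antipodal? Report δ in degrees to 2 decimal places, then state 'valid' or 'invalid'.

α = atan 0.55 = 28.81°;  2α = 57.62°
edge 2: e_2 = (-0.44, +0.85);  n_2 = (+0.8881, +0.4597)
edge 5: e_5 = (-0.80, -1.85);  n_5 = (-0.9179, +0.3969)
∠(n_2, n_5) = 129.25°
δ = |180° − 129.25°| = 50.75°
50.75° ≤ 2α = 57.62°  →  valid

δ = 50.75°, valid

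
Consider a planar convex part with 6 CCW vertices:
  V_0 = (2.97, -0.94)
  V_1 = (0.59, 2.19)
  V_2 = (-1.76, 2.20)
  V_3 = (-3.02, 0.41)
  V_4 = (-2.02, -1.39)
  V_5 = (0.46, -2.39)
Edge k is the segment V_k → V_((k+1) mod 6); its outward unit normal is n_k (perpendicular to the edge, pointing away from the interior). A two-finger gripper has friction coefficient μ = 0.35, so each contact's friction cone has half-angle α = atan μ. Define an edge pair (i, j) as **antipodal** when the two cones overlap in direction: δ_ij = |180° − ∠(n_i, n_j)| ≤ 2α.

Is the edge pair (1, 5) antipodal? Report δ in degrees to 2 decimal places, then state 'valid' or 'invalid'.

δ = 30.26°, valid

α = atan 0.35 = 19.29°;  2α = 38.58°
edge 1: e_1 = (-2.35, +0.01);  n_1 = (+0.0043, +1.0000)
edge 5: e_5 = (+2.51, +1.45);  n_5 = (+0.5002, -0.8659)
∠(n_1, n_5) = 149.74°
δ = |180° − 149.74°| = 30.26°
30.26° ≤ 2α = 38.58°  →  valid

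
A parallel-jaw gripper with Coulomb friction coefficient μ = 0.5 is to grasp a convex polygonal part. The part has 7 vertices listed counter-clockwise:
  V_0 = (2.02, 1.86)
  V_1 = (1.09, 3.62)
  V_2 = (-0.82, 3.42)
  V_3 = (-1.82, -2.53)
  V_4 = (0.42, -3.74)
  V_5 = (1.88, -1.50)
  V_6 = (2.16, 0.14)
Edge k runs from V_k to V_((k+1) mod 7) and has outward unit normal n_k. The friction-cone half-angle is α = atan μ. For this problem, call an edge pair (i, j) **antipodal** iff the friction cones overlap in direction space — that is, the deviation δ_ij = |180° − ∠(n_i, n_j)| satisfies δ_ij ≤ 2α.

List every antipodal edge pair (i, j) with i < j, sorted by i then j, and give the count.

α = atan 0.5 = 26.57°;  2α = 53.13°
n_0 = (+0.8842, +0.4672)
n_1 = (-0.1041, +0.9946)
n_2 = (-0.9862, +0.1657)
n_3 = (-0.4753, -0.8798)
n_4 = (+0.8378, -0.5460)
n_5 = (+0.9857, -0.1683)
n_6 = (+0.9967, +0.0811)
  (0,1): δ = 111.87°  ·
  (0,2): δ = 37.39°  ✓
  (0,3): δ = 33.77°  ✓
  (0,4): δ = 119.05°  ·
  (0,5): δ = 142.46°  ·
  (0,6): δ = 156.80°  ·
  (1,2): δ = 105.52°  ·
  (1,3): δ = 34.35°  ✓
  (1,4): δ = 50.93°  ✓
  (1,5): δ = 74.33°  ·
  (1,6): δ = 88.68°  ·
  (2,3): δ = 108.84°  ·
  (2,4): δ = 23.56°  ✓
  (2,5): δ = 0.15°  ✓
  (2,6): δ = 14.19°  ✓
  (3,4): δ = 94.72°  ·
  (3,5): δ = 71.31°  ·
  (3,6): δ = 56.97°  ·
  (4,5): δ = 156.59°  ·
  (4,6): δ = 142.25°  ·
  (5,6): δ = 165.66°  ·
antipodal pairs: 7

count = 7; pairs: (0,2), (0,3), (1,3), (1,4), (2,4), (2,5), (2,6)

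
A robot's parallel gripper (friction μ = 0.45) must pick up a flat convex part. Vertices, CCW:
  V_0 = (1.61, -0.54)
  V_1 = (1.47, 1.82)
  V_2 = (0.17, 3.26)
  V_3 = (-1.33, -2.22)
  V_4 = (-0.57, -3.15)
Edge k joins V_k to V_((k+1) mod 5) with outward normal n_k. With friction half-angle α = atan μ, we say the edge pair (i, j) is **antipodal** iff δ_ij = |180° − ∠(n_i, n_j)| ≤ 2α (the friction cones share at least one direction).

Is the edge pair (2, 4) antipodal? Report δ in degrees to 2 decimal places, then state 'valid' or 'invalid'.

α = atan 0.45 = 24.23°;  2α = 48.46°
edge 2: e_2 = (-1.50, -5.48);  n_2 = (-0.9645, +0.2640)
edge 4: e_4 = (+2.18, +2.61);  n_4 = (+0.7675, -0.6411)
∠(n_2, n_4) = 155.44°
δ = |180° − 155.44°| = 24.56°
24.56° ≤ 2α = 48.46°  →  valid

δ = 24.56°, valid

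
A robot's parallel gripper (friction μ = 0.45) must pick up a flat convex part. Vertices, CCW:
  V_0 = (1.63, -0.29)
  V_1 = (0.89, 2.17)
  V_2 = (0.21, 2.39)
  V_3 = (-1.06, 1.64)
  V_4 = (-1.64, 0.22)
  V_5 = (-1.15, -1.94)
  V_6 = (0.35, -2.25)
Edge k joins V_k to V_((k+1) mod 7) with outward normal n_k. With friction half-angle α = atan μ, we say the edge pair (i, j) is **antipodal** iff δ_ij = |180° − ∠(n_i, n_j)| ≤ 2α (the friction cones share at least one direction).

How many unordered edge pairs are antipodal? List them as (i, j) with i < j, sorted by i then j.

α = atan 0.45 = 24.23°;  2α = 48.46°
n_0 = (+0.9576, +0.2881)
n_1 = (+0.3078, +0.9514)
n_2 = (-0.5085, +0.8611)
n_3 = (-0.9258, +0.3781)
n_4 = (-0.9752, -0.2212)
n_5 = (-0.2024, -0.9793)
n_6 = (+0.8373, -0.5468)
  (0,1): δ = 124.67°  ·
  (0,2): δ = 76.18°  ·
  (0,3): δ = 38.96°  ✓
  (0,4): δ = 3.96°  ✓
  (0,5): δ = 61.58°  ·
  (0,6): δ = 130.11°  ·
  (1,2): δ = 131.51°  ·
  (1,3): δ = 94.29°  ·
  (1,4): δ = 59.29°  ·
  (1,5): δ = 6.25°  ✓
  (1,6): δ = 74.78°  ·
  (2,3): δ = 142.78°  ·
  (2,4): δ = 107.78°  ·
  (2,5): δ = 42.24°  ✓
  (2,6): δ = 26.29°  ✓
  (3,4): δ = 145.00°  ·
  (3,5): δ = 79.46°  ·
  (3,6): δ = 10.93°  ✓
  (4,5): δ = 114.46°  ·
  (4,6): δ = 45.93°  ✓
  (5,6): δ = 111.47°  ·
antipodal pairs: 7

count = 7; pairs: (0,3), (0,4), (1,5), (2,5), (2,6), (3,6), (4,6)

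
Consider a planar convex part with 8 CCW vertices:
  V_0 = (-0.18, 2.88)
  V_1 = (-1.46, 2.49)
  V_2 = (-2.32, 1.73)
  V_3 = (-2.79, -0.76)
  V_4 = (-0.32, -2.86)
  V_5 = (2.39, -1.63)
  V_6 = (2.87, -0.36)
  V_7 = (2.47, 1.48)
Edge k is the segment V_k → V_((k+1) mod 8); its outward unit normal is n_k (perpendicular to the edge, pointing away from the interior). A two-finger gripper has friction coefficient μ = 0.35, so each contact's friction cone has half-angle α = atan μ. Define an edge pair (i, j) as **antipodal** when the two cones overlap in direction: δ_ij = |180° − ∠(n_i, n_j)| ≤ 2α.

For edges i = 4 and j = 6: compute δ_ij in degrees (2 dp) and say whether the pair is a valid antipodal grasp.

α = atan 0.35 = 19.29°;  2α = 38.58°
edge 4: e_4 = (+2.71, +1.23);  n_4 = (+0.4133, -0.9106)
edge 6: e_6 = (-0.40, +1.84);  n_6 = (+0.9772, +0.2124)
∠(n_4, n_6) = 77.85°
δ = |180° − 77.85°| = 102.15°
102.15° > 2α = 38.58°  →  invalid

δ = 102.15°, invalid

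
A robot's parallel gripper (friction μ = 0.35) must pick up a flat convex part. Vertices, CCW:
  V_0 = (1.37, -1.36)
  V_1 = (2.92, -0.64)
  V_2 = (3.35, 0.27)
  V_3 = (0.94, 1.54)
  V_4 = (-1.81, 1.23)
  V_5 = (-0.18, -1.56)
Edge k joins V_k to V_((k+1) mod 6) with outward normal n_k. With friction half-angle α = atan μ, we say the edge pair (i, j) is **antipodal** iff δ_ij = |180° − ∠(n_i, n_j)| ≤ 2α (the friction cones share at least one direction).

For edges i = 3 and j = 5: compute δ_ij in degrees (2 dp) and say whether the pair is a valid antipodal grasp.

α = atan 0.35 = 19.29°;  2α = 38.58°
edge 3: e_3 = (-2.75, -0.31);  n_3 = (-0.1120, +0.9937)
edge 5: e_5 = (+1.55, +0.20);  n_5 = (+0.1280, -0.9918)
∠(n_3, n_5) = 179.08°
δ = |180° − 179.08°| = 0.92°
0.92° ≤ 2α = 38.58°  →  valid

δ = 0.92°, valid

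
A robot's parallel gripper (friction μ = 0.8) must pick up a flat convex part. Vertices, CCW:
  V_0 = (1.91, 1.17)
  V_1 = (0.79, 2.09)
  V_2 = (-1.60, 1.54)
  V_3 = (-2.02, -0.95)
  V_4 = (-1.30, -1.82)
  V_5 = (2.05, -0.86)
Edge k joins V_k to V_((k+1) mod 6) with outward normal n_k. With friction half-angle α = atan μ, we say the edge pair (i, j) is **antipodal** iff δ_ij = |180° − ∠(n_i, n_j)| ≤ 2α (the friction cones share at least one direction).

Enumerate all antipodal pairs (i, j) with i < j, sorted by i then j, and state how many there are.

count = 8; pairs: (0,2), (0,3), (0,4), (1,3), (1,4), (2,4), (2,5), (3,5)

α = atan 0.8 = 38.66°;  2α = 77.32°
n_0 = (+0.6347, +0.7727)
n_1 = (-0.2243, +0.9745)
n_2 = (-0.9861, +0.1663)
n_3 = (-0.7704, -0.6376)
n_4 = (+0.2755, -0.9613)
n_5 = (+0.9976, +0.0688)
  (0,1): δ = 127.64°  ·
  (0,2): δ = 60.17°  ✓
  (0,3): δ = 10.99°  ✓
  (0,4): δ = 55.39°  ✓
  (0,5): δ = 133.35°  ·
  (1,2): δ = 112.53°  ·
  (1,3): δ = 63.35°  ✓
  (1,4): δ = 3.03°  ✓
  (1,5): δ = 80.99°  ·
  (2,3): δ = 130.82°  ·
  (2,4): δ = 64.44°  ✓
  (2,5): δ = 13.52°  ✓
  (3,4): δ = 113.62°  ·
  (3,5): δ = 35.67°  ✓
  (4,5): δ = 102.05°  ·
antipodal pairs: 8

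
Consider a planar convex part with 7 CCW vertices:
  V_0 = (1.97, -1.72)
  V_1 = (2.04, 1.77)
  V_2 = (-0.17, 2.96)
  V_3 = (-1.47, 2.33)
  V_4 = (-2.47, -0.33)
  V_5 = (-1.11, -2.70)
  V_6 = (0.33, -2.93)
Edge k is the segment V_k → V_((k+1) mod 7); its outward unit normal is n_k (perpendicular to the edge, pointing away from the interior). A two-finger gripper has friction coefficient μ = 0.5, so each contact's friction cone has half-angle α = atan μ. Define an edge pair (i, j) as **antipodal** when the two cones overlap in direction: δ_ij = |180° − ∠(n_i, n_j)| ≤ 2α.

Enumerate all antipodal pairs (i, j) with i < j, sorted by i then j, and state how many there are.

count = 7; pairs: (0,3), (0,4), (1,4), (1,5), (2,5), (2,6), (3,6)

α = atan 0.5 = 26.57°;  2α = 53.13°
n_0 = (+0.9998, -0.0201)
n_1 = (+0.4741, +0.8805)
n_2 = (-0.4361, +0.8999)
n_3 = (-0.9360, +0.3519)
n_4 = (-0.8673, -0.4977)
n_5 = (-0.1577, -0.9875)
n_6 = (+0.5937, -0.8047)
  (0,1): δ = 117.15°  ·
  (0,2): δ = 63.00°  ·
  (0,3): δ = 19.45°  ✓
  (0,4): δ = 31.00°  ✓
  (0,5): δ = 82.07°  ·
  (0,6): δ = 127.57°  ·
  (1,2): δ = 125.84°  ·
  (1,3): δ = 82.30°  ·
  (1,4): δ = 31.85°  ✓
  (1,5): δ = 19.23°  ✓
  (1,6): δ = 64.72°  ·
  (2,3): δ = 136.46°  ·
  (2,4): δ = 86.01°  ·
  (2,5): δ = 34.93°  ✓
  (2,6): δ = 10.56°  ✓
  (3,4): δ = 129.55°  ·
  (3,5): δ = 78.47°  ·
  (3,6): δ = 32.98°  ✓
  (4,5): δ = 128.92°  ·
  (4,6): δ = 83.43°  ·
  (5,6): δ = 134.51°  ·
antipodal pairs: 7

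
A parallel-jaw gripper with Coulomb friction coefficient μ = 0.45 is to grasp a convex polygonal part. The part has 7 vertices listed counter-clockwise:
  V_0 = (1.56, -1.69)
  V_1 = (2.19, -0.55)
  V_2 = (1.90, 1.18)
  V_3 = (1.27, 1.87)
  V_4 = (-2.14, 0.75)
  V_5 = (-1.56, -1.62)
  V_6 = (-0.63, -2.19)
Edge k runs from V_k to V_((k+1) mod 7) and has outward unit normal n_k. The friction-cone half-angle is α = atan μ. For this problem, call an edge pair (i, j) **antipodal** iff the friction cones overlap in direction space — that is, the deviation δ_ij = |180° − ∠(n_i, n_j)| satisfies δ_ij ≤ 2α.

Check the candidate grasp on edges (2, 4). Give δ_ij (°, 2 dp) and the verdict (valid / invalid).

α = atan 0.45 = 24.23°;  2α = 48.46°
edge 2: e_2 = (-0.63, +0.69);  n_2 = (+0.7385, +0.6743)
edge 4: e_4 = (+0.58, -2.37);  n_4 = (-0.9713, -0.2377)
∠(n_2, n_4) = 151.35°
δ = |180° − 151.35°| = 28.65°
28.65° ≤ 2α = 48.46°  →  valid

δ = 28.65°, valid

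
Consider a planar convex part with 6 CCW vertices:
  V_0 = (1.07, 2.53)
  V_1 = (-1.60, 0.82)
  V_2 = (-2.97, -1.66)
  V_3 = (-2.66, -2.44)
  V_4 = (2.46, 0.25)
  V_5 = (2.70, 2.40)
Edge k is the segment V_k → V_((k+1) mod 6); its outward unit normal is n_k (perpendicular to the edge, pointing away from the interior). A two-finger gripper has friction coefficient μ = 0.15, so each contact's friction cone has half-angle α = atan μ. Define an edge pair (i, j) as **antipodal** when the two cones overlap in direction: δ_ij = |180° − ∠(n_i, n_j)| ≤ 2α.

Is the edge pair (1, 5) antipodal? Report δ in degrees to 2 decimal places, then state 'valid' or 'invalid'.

δ = 114.36°, invalid

α = atan 0.15 = 8.53°;  2α = 17.06°
edge 1: e_1 = (-1.37, -2.48);  n_1 = (-0.8753, +0.4835)
edge 5: e_5 = (-1.63, +0.13);  n_5 = (+0.0795, +0.9968)
∠(n_1, n_5) = 65.64°
δ = |180° − 65.64°| = 114.36°
114.36° > 2α = 17.06°  →  invalid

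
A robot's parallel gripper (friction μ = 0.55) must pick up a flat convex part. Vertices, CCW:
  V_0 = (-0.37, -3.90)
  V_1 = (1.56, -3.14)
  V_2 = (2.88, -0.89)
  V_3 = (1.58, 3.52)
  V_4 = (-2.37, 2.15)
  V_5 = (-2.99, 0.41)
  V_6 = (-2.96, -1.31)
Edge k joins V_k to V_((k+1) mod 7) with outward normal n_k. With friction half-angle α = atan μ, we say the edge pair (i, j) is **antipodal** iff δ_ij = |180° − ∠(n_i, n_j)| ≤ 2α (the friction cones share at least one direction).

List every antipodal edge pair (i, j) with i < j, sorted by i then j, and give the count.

α = atan 0.55 = 28.81°;  2α = 57.62°
n_0 = (+0.3664, -0.9305)
n_1 = (+0.8625, -0.5060)
n_2 = (+0.9592, +0.2828)
n_3 = (-0.3277, +0.9448)
n_4 = (-0.9420, +0.3357)
n_5 = (-0.9998, -0.0174)
n_6 = (-0.7071, -0.7071)
  (0,1): δ = 141.89°  ·
  (0,2): δ = 95.07°  ·
  (0,3): δ = 2.37°  ✓
  (0,4): δ = 48.89°  ✓
  (0,5): δ = 69.51°  ·
  (0,6): δ = 113.51°  ·
  (1,2): δ = 133.18°  ·
  (1,3): δ = 40.47°  ✓
  (1,4): δ = 10.79°  ✓
  (1,5): δ = 31.40°  ✓
  (1,6): δ = 75.40°  ·
  (2,3): δ = 87.30°  ·
  (2,4): δ = 36.04°  ✓
  (2,5): δ = 15.43°  ✓
  (2,6): δ = 28.58°  ✓
  (3,4): δ = 128.74°  ·
  (3,5): δ = 108.13°  ·
  (3,6): δ = 64.13°  ·
  (4,5): δ = 159.39°  ·
  (4,6): δ = 115.39°  ·
  (5,6): δ = 136.00°  ·
antipodal pairs: 8

count = 8; pairs: (0,3), (0,4), (1,3), (1,4), (1,5), (2,4), (2,5), (2,6)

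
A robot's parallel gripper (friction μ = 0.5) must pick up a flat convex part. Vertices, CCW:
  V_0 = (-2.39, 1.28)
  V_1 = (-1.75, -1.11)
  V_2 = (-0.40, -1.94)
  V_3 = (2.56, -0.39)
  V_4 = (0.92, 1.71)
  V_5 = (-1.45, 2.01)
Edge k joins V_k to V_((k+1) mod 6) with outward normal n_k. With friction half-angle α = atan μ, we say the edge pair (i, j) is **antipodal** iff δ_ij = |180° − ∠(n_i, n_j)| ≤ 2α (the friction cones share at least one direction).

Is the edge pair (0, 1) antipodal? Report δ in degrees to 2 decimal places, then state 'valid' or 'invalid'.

α = atan 0.5 = 26.57°;  2α = 53.13°
edge 0: e_0 = (+0.64, -2.39);  n_0 = (-0.9660, -0.2587)
edge 1: e_1 = (+1.35, -0.83);  n_1 = (-0.5237, -0.8519)
∠(n_0, n_1) = 43.43°
δ = |180° − 43.43°| = 136.57°
136.57° > 2α = 53.13°  →  invalid

δ = 136.57°, invalid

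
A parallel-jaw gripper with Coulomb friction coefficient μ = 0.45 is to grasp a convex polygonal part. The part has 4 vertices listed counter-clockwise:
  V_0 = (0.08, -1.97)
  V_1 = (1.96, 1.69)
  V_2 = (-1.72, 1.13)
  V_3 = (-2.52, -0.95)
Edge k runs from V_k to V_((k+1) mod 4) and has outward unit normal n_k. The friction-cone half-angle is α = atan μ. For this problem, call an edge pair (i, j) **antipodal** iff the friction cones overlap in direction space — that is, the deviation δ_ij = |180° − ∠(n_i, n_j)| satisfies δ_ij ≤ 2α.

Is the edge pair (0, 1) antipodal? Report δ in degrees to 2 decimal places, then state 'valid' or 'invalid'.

δ = 54.16°, invalid

α = atan 0.45 = 24.23°;  2α = 48.46°
edge 0: e_0 = (+1.88, +3.66);  n_0 = (+0.8895, -0.4569)
edge 1: e_1 = (-3.68, -0.56);  n_1 = (-0.1504, +0.9886)
∠(n_0, n_1) = 125.84°
δ = |180° − 125.84°| = 54.16°
54.16° > 2α = 48.46°  →  invalid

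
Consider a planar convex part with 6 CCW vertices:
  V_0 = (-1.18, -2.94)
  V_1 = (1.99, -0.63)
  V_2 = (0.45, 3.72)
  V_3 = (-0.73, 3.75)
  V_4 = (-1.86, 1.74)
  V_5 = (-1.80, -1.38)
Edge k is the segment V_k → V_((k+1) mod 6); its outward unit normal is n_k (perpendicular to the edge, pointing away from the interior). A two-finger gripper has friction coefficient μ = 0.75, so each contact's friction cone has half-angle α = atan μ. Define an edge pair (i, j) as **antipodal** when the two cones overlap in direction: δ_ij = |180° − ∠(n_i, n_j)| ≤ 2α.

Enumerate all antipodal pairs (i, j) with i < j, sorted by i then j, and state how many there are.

α = atan 0.75 = 36.87°;  2α = 73.74°
n_0 = (+0.5889, -0.8082)
n_1 = (+0.9427, +0.3337)
n_2 = (+0.0254, +0.9997)
n_3 = (-0.8717, +0.4901)
n_4 = (-0.9998, -0.0192)
n_5 = (-0.9293, -0.3693)
  (0,1): δ = 106.59°  ·
  (0,2): δ = 37.54°  ✓
  (0,3): δ = 24.57°  ✓
  (0,4): δ = 55.02°  ✓
  (0,5): δ = 75.59°  ·
  (1,2): δ = 110.95°  ·
  (1,3): δ = 48.84°  ✓
  (1,4): δ = 18.39°  ✓
  (1,5): δ = 2.18°  ✓
  (2,3): δ = 117.89°  ·
  (2,4): δ = 87.44°  ·
  (2,5): δ = 66.87°  ✓
  (3,4): δ = 149.55°  ·
  (3,5): δ = 128.98°  ·
  (4,5): δ = 159.43°  ·
antipodal pairs: 7

count = 7; pairs: (0,2), (0,3), (0,4), (1,3), (1,4), (1,5), (2,5)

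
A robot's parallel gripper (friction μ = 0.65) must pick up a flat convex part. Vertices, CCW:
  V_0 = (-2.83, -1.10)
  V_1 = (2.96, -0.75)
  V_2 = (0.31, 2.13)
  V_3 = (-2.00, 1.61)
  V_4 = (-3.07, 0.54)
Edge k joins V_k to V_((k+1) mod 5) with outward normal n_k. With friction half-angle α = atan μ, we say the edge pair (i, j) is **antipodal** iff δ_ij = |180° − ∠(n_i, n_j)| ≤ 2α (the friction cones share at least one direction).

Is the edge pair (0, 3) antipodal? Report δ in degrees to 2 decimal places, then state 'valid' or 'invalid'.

α = atan 0.65 = 33.02°;  2α = 66.05°
edge 0: e_0 = (+5.79, +0.35);  n_0 = (+0.0603, -0.9982)
edge 3: e_3 = (-1.07, -1.07);  n_3 = (-0.7071, +0.7071)
∠(n_0, n_3) = 138.46°
δ = |180° − 138.46°| = 41.54°
41.54° ≤ 2α = 66.05°  →  valid

δ = 41.54°, valid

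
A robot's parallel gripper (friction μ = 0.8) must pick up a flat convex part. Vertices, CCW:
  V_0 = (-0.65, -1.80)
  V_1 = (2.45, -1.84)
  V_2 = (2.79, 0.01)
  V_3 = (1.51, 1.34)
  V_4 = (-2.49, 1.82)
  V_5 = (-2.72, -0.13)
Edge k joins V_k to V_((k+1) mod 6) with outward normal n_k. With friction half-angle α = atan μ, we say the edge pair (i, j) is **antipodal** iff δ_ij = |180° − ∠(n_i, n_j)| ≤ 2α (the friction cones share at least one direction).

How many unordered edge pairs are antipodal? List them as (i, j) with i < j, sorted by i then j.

count = 7; pairs: (0,2), (0,3), (1,4), (1,5), (2,4), (2,5), (3,5)

α = atan 0.8 = 38.66°;  2α = 77.32°
n_0 = (-0.0129, -0.9999)
n_1 = (+0.9835, -0.1808)
n_2 = (+0.7205, +0.6934)
n_3 = (+0.1191, +0.9929)
n_4 = (-0.9931, +0.1171)
n_5 = (-0.6279, -0.7783)
  (0,1): δ = 99.67°  ·
  (0,2): δ = 45.36°  ✓
  (0,3): δ = 6.10°  ✓
  (0,4): δ = 84.01°  ·
  (0,5): δ = 141.84°  ·
  (1,2): δ = 125.68°  ·
  (1,3): δ = 86.43°  ·
  (1,4): δ = 3.69°  ✓
  (1,5): δ = 61.52°  ✓
  (2,3): δ = 140.75°  ·
  (2,4): δ = 50.63°  ✓
  (2,5): δ = 7.20°  ✓
  (3,4): δ = 89.88°  ·
  (3,5): δ = 32.05°  ✓
  (4,5): δ = 122.17°  ·
antipodal pairs: 7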